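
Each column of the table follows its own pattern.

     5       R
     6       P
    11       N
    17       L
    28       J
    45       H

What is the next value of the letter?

F

Letter — letters move back 2 places in the alphabet: R, P, N, L, J, H → F.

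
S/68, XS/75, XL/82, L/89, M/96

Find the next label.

Size: runs backward through clothing sizes XS→XL, so S, XS, XL, L, M → S.
Second component goes 68, 75, 82, 89, 96 → 103 (+7 each step).
So the next label is S/103.

S/103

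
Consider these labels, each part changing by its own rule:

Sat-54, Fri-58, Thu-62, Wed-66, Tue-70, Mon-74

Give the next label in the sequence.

For the day, runs backward through the weekdays Mon→Sun: Sat, Fri, Thu, Wed, Tue, Mon → Sun.
Second component: +4 each step, so 54, 58, 62, 66, 70, 74 → 78.
Combining the parts gives Sun-78.

Sun-78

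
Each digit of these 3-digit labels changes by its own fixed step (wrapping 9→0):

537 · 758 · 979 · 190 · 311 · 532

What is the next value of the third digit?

First digit: +2 each step, mod 10, so 5, 7, 9, 1, 3, 5 → 7.
For the second digit, +2 each step, mod 10: 3, 5, 7, 9, 1, 3 → 5.
For the third digit, +1 each step, mod 10: 7, 8, 9, 0, 1, 2 → 3.

3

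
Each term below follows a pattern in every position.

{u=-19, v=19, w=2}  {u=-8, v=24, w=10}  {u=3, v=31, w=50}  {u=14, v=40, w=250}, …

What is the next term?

U: +11 each step; -19, -8, 3, 14 → 25.
V — differences are 5, 7, 9, … (increasing by 2 each time): 19, 24, 31, 40 → 51.
W: ×5 each step; 2, 10, 50, 250 → 1250.
Putting it together: {u=25, v=51, w=1250}.

{u=25, v=51, w=1250}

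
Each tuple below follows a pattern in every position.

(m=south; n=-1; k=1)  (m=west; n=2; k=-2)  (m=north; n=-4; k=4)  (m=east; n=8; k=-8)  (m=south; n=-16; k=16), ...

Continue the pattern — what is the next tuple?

(m=west; n=32; k=-32)

M: repeats south → west → north → east, so south, west, north, east, south → west.
N: -1, 2, -4, 8, -16 → 32 (×(-2) each step).
K: always the negative of the n, so 1, -2, 4, -8, 16 → -32.
So the next tuple is (m=west; n=32; k=-32).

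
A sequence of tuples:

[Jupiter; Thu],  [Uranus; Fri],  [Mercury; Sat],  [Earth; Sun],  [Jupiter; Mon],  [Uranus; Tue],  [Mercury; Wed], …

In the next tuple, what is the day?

Day: runs through the weekdays Mon→Sun, so Thu, Fri, Sat, Sun, Mon, Tue, Wed → Thu.

Thu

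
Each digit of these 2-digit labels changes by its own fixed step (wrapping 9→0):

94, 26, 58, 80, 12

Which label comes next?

44

First digit: +3 each step, mod 10; 9, 2, 5, 8, 1 → 4.
Second digit goes 4, 6, 8, 0, 2 → 4 (+2 each step, mod 10).
Putting it together: 44.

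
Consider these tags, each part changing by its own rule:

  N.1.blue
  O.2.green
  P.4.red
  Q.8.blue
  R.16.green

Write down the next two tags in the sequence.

Letter — letters move forward 1 place in the alphabet: N, O, P, Q, R → S → T.
Second component — ×2 each step: 1, 2, 4, 8, 16 → 32 → 64.
Colour goes blue, green, red, blue, green → red → blue (repeats blue → green → red).
Putting the parts together: S.32.red and then T.64.blue.

S.32.red, T.64.blue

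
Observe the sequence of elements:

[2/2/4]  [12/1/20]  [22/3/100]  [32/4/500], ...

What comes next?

First slot: +10 each step; 2, 12, 22, 32 → 42.
Second slot goes 2, 1, 3, 4 → 7 (each term is the sum of the two before it).
Third slot: 4, 20, 100, 500 → 2500 (×5 each step).
Putting it together: [42/7/2500].

[42/7/2500]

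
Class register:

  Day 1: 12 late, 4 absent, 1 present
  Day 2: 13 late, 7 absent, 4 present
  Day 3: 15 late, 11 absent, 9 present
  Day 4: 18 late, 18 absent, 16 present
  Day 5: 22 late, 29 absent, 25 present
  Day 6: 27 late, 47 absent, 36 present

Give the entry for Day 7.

33 late, 76 absent, 49 present

Late: differences are 1, 2, 3, … (increasing by 1 each time); 12, 13, 15, 18, 22, 27 → 33.
Absent goes 4, 7, 11, 18, 29, 47 → 76 (each term is the sum of the two before it).
Present goes 1, 4, 9, 16, 25, 36 → 49 (perfect squares: 1², 2², 3², …).
So the next row is 33 late, 76 absent, 49 present.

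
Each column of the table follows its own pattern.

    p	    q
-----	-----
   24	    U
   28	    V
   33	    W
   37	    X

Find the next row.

Column p — alternating steps +4, +5, +4, +5, …: 24, 28, 33, 37 → 42.
Column q goes U, V, W, X → Y (letters move forward 1 place in the alphabet).
Combining the parts gives 42  Y.

42  Y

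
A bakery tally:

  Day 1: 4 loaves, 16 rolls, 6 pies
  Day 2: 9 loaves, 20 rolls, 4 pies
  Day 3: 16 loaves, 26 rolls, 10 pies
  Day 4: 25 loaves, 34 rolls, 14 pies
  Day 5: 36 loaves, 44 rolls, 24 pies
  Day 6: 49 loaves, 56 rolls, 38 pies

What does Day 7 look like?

Loaves: perfect squares: 2², 3², 4², …, so 4, 9, 16, 25, 36, 49 → 64.
Rolls: differences are 4, 6, 8, … (increasing by 2 each time), so 16, 20, 26, 34, 44, 56 → 70.
Pies: each term is the sum of the two before it, so 6, 4, 10, 14, 24, 38 → 62.
Putting it together: 64 loaves, 70 rolls, 62 pies.

64 loaves, 70 rolls, 62 pies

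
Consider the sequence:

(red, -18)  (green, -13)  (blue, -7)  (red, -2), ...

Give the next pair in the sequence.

For the colour, repeats red → green → blue: red, green, blue, red → green.
Second component goes -18, -13, -7, -2 → 4 (alternating steps +5, +6, +5, +6, …).
So the next pair is (green, 4).

(green, 4)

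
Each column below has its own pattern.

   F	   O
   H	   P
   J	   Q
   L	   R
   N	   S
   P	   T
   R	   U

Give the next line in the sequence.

T  V

First letter — letters move forward 2 places in the alphabet: F, H, J, L, N, P, R → T.
Second letter goes O, P, Q, R, S, T, U → V (letters move forward 1 place in the alphabet).
Combining the parts gives T  V.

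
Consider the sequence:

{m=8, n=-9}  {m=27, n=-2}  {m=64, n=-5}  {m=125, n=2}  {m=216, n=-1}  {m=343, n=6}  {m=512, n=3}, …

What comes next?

{m=729, n=10}

For the m, perfect cubes: 2³, 3³, 4³, …: 8, 27, 64, 125, 216, 343, 512 → 729.
N: alternating steps +7, −3, +7, −3, …, so -9, -2, -5, 2, -1, 6, 3 → 10.
So the next point is {m=729, n=10}.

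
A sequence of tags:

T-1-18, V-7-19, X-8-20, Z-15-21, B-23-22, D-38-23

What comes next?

Letter: letters move forward 2 places in the alphabet, wrapping Z→A, so T, V, X, Z, B, D → F.
Second component — each term is the sum of the two before it: 1, 7, 8, 15, 23, 38 → 61.
Third component: +1 each step, so 18, 19, 20, 21, 22, 23 → 24.
So the next tag is F-61-24.

F-61-24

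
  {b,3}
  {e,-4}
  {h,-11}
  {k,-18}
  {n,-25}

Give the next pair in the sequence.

Letter: letters move forward 3 places in the alphabet, so b, e, h, k, n → q.
Second component: −7 each step, so 3, -4, -11, -18, -25 → -32.
Combining the parts gives {q,-32}.

{q,-32}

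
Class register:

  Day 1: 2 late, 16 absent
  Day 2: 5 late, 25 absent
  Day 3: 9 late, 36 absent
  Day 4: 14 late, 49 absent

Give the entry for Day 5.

20 late, 64 absent

Late: differences are 3, 4, 5, … (increasing by 1 each time), so 2, 5, 9, 14 → 20.
Absent goes 16, 25, 36, 49 → 64 (perfect squares: 4², 5², 6², …).
Putting it together: 20 late, 64 absent.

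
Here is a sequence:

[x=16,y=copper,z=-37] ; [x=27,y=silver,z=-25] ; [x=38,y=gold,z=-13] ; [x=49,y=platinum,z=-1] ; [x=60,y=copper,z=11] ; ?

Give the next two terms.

X: +11 each step; 16, 27, 38, 49, 60 → 71 → 82.
Y: repeats copper → silver → gold → platinum; copper, silver, gold, platinum, copper → silver → gold.
Z: +12 each step, so -37, -25, -13, -1, 11 → 23 → 35.
So the next two terms are [x=71,y=silver,z=23] and [x=82,y=gold,z=35].

[x=71,y=silver,z=23], [x=82,y=gold,z=35]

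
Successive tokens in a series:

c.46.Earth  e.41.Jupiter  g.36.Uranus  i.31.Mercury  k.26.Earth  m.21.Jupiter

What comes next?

Letter: letters move forward 2 places in the alphabet; c, e, g, i, k, m → o.
Second component: −5 each step, so 46, 41, 36, 31, 26, 21 → 16.
Planet: Earth, Jupiter, Uranus, Mercury, Earth, Jupiter → Uranus (repeats Earth → Jupiter → Uranus → Mercury).
Putting it together: o.16.Uranus.

o.16.Uranus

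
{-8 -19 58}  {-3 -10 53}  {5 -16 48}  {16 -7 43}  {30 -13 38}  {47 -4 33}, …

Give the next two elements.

For the first value, differences are 5, 8, 11, … (increasing by 3 each time): -8, -3, 5, 16, 30, 47 → 67 → 90.
Second value: -19, -10, -16, -7, -13, -4 → -10 → -1 (alternating steps +9, −6, +9, −6, …).
Third value: 58, 53, 48, 43, 38, 33 → 28 → 23 (−5 each step).
So the next two elements are {67 -10 28} and {90 -1 23}.

{67 -10 28}, {90 -1 23}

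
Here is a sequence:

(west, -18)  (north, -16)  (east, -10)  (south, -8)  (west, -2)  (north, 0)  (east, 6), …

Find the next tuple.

Direction goes west, north, east, south, west, north, east → south (repeats west → north → east → south).
For the second value, alternating steps +2, +6, +2, +6, …: -18, -16, -10, -8, -2, 0, 6 → 8.
Putting it together: (south, 8).

(south, 8)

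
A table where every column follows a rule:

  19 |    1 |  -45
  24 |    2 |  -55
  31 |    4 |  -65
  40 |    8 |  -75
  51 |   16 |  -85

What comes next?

First component: differences are 5, 7, 9, … (increasing by 2 each time); 19, 24, 31, 40, 51 → 64.
Second component: ×2 each step; 1, 2, 4, 8, 16 → 32.
Third component — −10 each step: -45, -55, -65, -75, -85 → -95.
So the next line is 64  32  -95.

64  32  -95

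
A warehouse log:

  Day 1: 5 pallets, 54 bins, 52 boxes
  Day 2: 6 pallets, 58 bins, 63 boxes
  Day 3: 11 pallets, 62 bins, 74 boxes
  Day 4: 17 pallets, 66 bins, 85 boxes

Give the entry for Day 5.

28 pallets, 70 bins, 96 boxes

Pallets — each term is the sum of the two before it: 5, 6, 11, 17 → 28.
For the bins, +4 each step: 54, 58, 62, 66 → 70.
Boxes — +11 each step: 52, 63, 74, 85 → 96.
Combining the parts gives 28 pallets, 70 bins, 96 boxes.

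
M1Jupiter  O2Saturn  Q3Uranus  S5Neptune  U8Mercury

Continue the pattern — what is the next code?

W13Venus

For the letter, letters move forward 2 places in the alphabet: M, O, Q, S, U → W.
Second component: 1, 2, 3, 5, 8 → 13 (each term is the sum of the two before it).
Planet: runs through the planets Mercury→Neptune, so Jupiter, Saturn, Uranus, Neptune, Mercury → Venus.
Putting it together: W13Venus.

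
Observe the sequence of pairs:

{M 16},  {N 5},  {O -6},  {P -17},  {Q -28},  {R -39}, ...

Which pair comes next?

Letter goes M, N, O, P, Q, R → S (letters move forward 1 place in the alphabet).
Second component goes 16, 5, -6, -17, -28, -39 → -50 (−11 each step).
Putting it together: {S -50}.

{S -50}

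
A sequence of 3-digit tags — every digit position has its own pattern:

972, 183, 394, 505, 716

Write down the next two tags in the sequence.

First digit: +2 each step, mod 10, so 9, 1, 3, 5, 7 → 9 → 1.
For the second digit, +1 each step, mod 10: 7, 8, 9, 0, 1 → 2 → 3.
Third digit — +1 each step, mod 10: 2, 3, 4, 5, 6 → 7 → 8.
So the next two tags are 927 and 138.

927 then 138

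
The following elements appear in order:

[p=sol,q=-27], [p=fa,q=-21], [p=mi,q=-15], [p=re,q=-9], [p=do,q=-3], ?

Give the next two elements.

P: runs backward through the solfège scale do→ti; sol, fa, mi, re, do → ti → la.
Q: +6 each step, so -27, -21, -15, -9, -3 → 3 → 9.
Putting the parts together: [p=ti,q=3] and then [p=la,q=9].

[p=ti,q=3], [p=la,q=9]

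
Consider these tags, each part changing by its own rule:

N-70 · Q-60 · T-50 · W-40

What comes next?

Z-30

Letter: N, Q, T, W → Z (letters move forward 3 places in the alphabet).
Second component: 70, 60, 50, 40 → 30 (−10 each step).
Combining the parts gives Z-30.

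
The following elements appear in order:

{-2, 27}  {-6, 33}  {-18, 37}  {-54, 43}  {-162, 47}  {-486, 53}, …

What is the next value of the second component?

57

Second component: 27, 33, 37, 43, 47, 53 → 57 (alternating steps +6, +4, +6, +4, …).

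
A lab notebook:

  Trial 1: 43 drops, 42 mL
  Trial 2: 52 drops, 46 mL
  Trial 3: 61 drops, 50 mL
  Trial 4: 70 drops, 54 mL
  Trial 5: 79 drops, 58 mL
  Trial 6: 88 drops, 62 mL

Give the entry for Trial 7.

Drops: 43, 52, 61, 70, 79, 88 → 97 (+9 each step).
ML: +4 each step, so 42, 46, 50, 54, 58, 62 → 66.
Combining the parts gives 97 drops, 66 mL.

97 drops, 66 mL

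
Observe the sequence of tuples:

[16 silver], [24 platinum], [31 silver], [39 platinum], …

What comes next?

For the first coordinate, alternating steps +8, +7, +8, +7, …: 16, 24, 31, 39 → 46.
Metal goes silver, platinum, silver, platinum → silver (alternates silver ↔ platinum).
Combining the parts gives [46 silver].

[46 silver]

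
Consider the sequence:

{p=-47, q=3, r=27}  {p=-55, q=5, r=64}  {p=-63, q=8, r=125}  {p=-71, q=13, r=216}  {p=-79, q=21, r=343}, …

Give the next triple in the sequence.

{p=-87, q=34, r=512}

P: −8 each step, so -47, -55, -63, -71, -79 → -87.
Q — each term is the sum of the two before it: 3, 5, 8, 13, 21 → 34.
R goes 27, 64, 125, 216, 343 → 512 (perfect cubes: 3³, 4³, 5³, …).
Combining the parts gives {p=-87, q=34, r=512}.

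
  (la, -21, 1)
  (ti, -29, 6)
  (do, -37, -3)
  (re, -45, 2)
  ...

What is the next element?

For the note, runs through the solfège scale do→ti: la, ti, do, re → mi.
Second entry goes -21, -29, -37, -45 → -53 (−8 each step).
Third entry: 1, 6, -3, 2 → -7 (alternating steps +5, −9, +5, −9, …).
Putting it together: (mi, -53, -7).

(mi, -53, -7)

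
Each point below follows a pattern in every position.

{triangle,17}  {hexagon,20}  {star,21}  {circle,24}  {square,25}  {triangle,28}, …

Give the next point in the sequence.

{hexagon,29}

Shape: triangle, hexagon, star, circle, square, triangle → hexagon (repeats triangle → hexagon → star → circle → square).
Second value: alternating steps +3, +1, +3, +1, …, so 17, 20, 21, 24, 25, 28 → 29.
So the next point is {hexagon,29}.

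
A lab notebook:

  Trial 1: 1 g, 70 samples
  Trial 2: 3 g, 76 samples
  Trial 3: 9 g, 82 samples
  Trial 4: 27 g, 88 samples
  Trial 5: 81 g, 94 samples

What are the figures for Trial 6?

243 g, 100 samples

G: ×3 each step; 1, 3, 9, 27, 81 → 243.
Samples: +6 each step, so 70, 76, 82, 88, 94 → 100.
Putting it together: 243 g, 100 samples.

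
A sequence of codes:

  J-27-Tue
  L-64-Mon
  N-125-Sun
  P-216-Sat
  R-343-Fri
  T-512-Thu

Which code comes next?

V-729-Wed

For the letter, letters move forward 2 places in the alphabet: J, L, N, P, R, T → V.
Second component: 27, 64, 125, 216, 343, 512 → 729 (perfect cubes: 3³, 4³, 5³, …).
Day goes Tue, Mon, Sun, Sat, Fri, Thu → Wed (runs backward through the weekdays Mon→Sun).
Combining the parts gives V-729-Wed.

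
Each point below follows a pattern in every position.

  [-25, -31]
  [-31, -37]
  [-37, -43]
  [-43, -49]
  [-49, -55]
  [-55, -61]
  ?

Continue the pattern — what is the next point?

[-61, -67]

First value: −6 each step, so -25, -31, -37, -43, -49, -55 → -61.
Second value: always 6 less than the first value, so -31, -37, -43, -49, -55, -61 → -67.
Putting it together: [-61, -67].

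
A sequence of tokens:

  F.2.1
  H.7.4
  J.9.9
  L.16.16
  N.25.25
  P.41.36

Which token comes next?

Letter: letters move forward 2 places in the alphabet, so F, H, J, L, N, P → R.
For the second component, each term is the sum of the two before it: 2, 7, 9, 16, 25, 41 → 66.
Third component: 1, 4, 9, 16, 25, 36 → 49 (perfect squares: 1², 2², 3², …).
Combining the parts gives R.66.49.

R.66.49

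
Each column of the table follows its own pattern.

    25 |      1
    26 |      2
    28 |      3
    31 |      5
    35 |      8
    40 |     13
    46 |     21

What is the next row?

53  34

For the first component, differences are 1, 2, 3, … (increasing by 1 each time): 25, 26, 28, 31, 35, 40, 46 → 53.
Second component: 1, 2, 3, 5, 8, 13, 21 → 34 (each term is the sum of the two before it).
Combining the parts gives 53  34.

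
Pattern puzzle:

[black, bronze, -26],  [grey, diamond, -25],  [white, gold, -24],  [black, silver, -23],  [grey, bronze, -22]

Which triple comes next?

[white, diamond, -21]

Shade: repeats black → grey → white; black, grey, white, black, grey → white.
Rank: repeats bronze → diamond → gold → silver, so bronze, diamond, gold, silver, bronze → diamond.
Third entry: +1 each step; -26, -25, -24, -23, -22 → -21.
Putting it together: [white, diamond, -21].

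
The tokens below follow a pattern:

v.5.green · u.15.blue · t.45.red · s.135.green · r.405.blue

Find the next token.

Letter — letters move back 1 place in the alphabet: v, u, t, s, r → q.
Second component goes 5, 15, 45, 135, 405 → 1215 (×3 each step).
Colour: green, blue, red, green, blue → red (repeats green → blue → red).
Putting it together: q.1215.red.

q.1215.red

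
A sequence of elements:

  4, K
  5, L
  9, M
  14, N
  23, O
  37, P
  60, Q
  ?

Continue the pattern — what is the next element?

First component goes 4, 5, 9, 14, 23, 37, 60 → 97 (each term is the sum of the two before it).
Letter goes K, L, M, N, O, P, Q → R (letters move forward 1 place in the alphabet).
Combining the parts gives 97, R.

97, R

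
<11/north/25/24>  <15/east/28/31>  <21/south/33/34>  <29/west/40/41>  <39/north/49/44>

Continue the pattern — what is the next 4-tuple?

<51/east/60/51>

First entry: differences are 4, 6, 8, … (increasing by 2 each time); 11, 15, 21, 29, 39 → 51.
For the direction, repeats north → east → south → west: north, east, south, west, north → east.
For the third entry, differences are 3, 5, 7, … (increasing by 2 each time): 25, 28, 33, 40, 49 → 60.
Fourth entry goes 24, 31, 34, 41, 44 → 51 (alternating steps +7, +3, +7, +3, …).
So the next 4-tuple is <51/east/60/51>.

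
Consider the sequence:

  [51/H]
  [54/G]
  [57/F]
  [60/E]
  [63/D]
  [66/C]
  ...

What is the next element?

[69/B]

First component goes 51, 54, 57, 60, 63, 66 → 69 (+3 each step).
Letter goes H, G, F, E, D, C → B (letters move back 1 place in the alphabet).
So the next element is [69/B].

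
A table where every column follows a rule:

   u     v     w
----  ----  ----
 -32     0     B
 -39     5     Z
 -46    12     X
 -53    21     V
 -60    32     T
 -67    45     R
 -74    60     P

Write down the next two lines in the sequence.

For the column u, −7 each step: -32, -39, -46, -53, -60, -67, -74 → -81 → -88.
Column v goes 0, 5, 12, 21, 32, 45, 60 → 77 → 96 (differences are 5, 7, 9, … (increasing by 2 each time)).
Column w: B, Z, X, V, T, R, P → N → L (letters move back 2 places in the alphabet, wrapping A→Z).
So the next two lines are -81  77  N and -88  96  L.

-81  77  N; -88  96  L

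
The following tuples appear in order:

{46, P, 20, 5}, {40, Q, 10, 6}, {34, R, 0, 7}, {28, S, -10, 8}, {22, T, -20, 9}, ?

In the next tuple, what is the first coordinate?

16

First coordinate goes 46, 40, 34, 28, 22 → 16 (−6 each step).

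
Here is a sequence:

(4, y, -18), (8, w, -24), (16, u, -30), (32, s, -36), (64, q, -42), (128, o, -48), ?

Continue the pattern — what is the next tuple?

(256, m, -54)

First slot: ×2 each step, so 4, 8, 16, 32, 64, 128 → 256.
Letter — letters move back 2 places in the alphabet: y, w, u, s, q, o → m.
Third slot: −6 each step, so -18, -24, -30, -36, -42, -48 → -54.
Putting it together: (256, m, -54).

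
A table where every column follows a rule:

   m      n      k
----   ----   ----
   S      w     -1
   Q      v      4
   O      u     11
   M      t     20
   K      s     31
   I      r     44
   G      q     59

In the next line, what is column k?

Column m: letters move back 2 places in the alphabet; S, Q, O, M, K, I, G → E.
For the column n, letters move back 1 place in the alphabet: w, v, u, t, s, r, q → p.
Column k goes -1, 4, 11, 20, 31, 44, 59 → 76 (differences are 5, 7, 9, … (increasing by 2 each time)).

76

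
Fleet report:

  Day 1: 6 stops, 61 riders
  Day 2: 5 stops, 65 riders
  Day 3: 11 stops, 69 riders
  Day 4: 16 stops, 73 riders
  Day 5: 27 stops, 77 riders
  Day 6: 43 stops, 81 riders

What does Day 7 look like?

Stops — each term is the sum of the two before it: 6, 5, 11, 16, 27, 43 → 70.
Riders — +4 each step: 61, 65, 69, 73, 77, 81 → 85.
Combining the parts gives 70 stops, 85 riders.

70 stops, 85 riders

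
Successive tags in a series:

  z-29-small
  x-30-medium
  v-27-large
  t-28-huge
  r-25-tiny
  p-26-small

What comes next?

n-23-medium

For the letter, letters move back 2 places in the alphabet: z, x, v, t, r, p → n.
Second component goes 29, 30, 27, 28, 25, 26 → 23 (alternating steps +1, −3, +1, −3, …).
Size — repeats small → medium → large → huge → tiny: small, medium, large, huge, tiny, small → medium.
So the next tag is n-23-medium.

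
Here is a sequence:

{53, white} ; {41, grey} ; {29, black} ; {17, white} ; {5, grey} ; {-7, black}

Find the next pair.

First part: 53, 41, 29, 17, 5, -7 → -19 (−12 each step).
For the shade, repeats white → grey → black: white, grey, black, white, grey, black → white.
So the next pair is {-19, white}.

{-19, white}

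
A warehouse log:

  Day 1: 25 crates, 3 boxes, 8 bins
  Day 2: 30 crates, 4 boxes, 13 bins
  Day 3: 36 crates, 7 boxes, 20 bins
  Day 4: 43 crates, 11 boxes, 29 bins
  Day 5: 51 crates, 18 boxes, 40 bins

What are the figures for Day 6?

Crates: differences are 5, 6, 7, … (increasing by 1 each time), so 25, 30, 36, 43, 51 → 60.
Boxes — each term is the sum of the two before it: 3, 4, 7, 11, 18 → 29.
Bins: differences are 5, 7, 9, … (increasing by 2 each time), so 8, 13, 20, 29, 40 → 53.
Putting it together: 60 crates, 29 boxes, 53 bins.

60 crates, 29 boxes, 53 bins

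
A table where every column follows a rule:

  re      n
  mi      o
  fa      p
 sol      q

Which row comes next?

la  r

For the note, runs through the solfège scale do→ti: re, mi, fa, sol → la.
Letter: letters move forward 1 place in the alphabet, so n, o, p, q → r.
Putting it together: la  r.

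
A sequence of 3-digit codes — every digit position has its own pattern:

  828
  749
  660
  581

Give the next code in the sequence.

For the first digit, −1 each step, mod 10: 8, 7, 6, 5 → 4.
For the second digit, +2 each step, mod 10: 2, 4, 6, 8 → 0.
Third digit: +1 each step, mod 10, so 8, 9, 0, 1 → 2.
Putting it together: 402.

402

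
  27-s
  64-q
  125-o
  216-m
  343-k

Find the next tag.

First component: 27, 64, 125, 216, 343 → 512 (perfect cubes: 3³, 4³, 5³, …).
For the letter, letters move back 2 places in the alphabet: s, q, o, m, k → i.
Putting it together: 512-i.

512-i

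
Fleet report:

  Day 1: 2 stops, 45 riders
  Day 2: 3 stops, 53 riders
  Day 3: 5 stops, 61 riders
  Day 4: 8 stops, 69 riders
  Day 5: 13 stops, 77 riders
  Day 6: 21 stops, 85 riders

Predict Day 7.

34 stops, 93 riders

Stops: each term is the sum of the two before it, so 2, 3, 5, 8, 13, 21 → 34.
Riders — +8 each step: 45, 53, 61, 69, 77, 85 → 93.
So the next line is 34 stops, 93 riders.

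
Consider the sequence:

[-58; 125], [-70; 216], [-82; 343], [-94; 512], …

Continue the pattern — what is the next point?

[-106; 729]

First slot — −12 each step: -58, -70, -82, -94 → -106.
Second slot: perfect cubes: 5³, 6³, 7³, …; 125, 216, 343, 512 → 729.
Combining the parts gives [-106; 729].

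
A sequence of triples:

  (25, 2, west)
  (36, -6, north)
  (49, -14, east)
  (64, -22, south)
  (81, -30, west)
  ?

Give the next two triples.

(100, -38, north), (121, -46, east)

First entry: 25, 36, 49, 64, 81 → 100 → 121 (perfect squares: 5², 6², 7², …).
Second entry goes 2, -6, -14, -22, -30 → -38 → -46 (−8 each step).
Direction goes west, north, east, south, west → north → east (repeats west → north → east → south).
Putting the parts together: (100, -38, north) and then (121, -46, east).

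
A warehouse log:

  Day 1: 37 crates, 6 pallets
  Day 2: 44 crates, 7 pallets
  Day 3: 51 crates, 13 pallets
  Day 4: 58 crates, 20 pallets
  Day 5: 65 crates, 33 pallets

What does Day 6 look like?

Crates goes 37, 44, 51, 58, 65 → 72 (+7 each step).
For the pallets, each term is the sum of the two before it: 6, 7, 13, 20, 33 → 53.
So the next row is 72 crates, 53 pallets.

72 crates, 53 pallets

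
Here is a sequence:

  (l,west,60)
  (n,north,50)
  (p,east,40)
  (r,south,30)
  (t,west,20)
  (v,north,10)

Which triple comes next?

Letter — letters move forward 2 places in the alphabet: l, n, p, r, t, v → x.
Direction — repeats west → north → east → south: west, north, east, south, west, north → east.
Third part: −10 each step; 60, 50, 40, 30, 20, 10 → 0.
So the next triple is (x,east,0).

(x,east,0)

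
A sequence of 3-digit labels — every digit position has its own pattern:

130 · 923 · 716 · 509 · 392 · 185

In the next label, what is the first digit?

9

For the first digit, −2 each step, mod 10: 1, 9, 7, 5, 3, 1 → 9.
For the second digit, −1 each step, mod 10: 3, 2, 1, 0, 9, 8 → 7.
Third digit — +3 each step, mod 10: 0, 3, 6, 9, 2, 5 → 8.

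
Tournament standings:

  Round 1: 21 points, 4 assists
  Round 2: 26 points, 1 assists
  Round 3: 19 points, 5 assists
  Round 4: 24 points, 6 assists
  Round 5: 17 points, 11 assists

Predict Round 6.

Points goes 21, 26, 19, 24, 17 → 22 (alternating steps +5, −7, +5, −7, …).
Assists: each term is the sum of the two before it, so 4, 1, 5, 6, 11 → 17.
Putting it together: 22 points, 17 assists.

22 points, 17 assists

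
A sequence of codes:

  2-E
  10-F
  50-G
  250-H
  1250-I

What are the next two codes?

First component — ×5 each step: 2, 10, 50, 250, 1250 → 6250 → 31250.
Letter: E, F, G, H, I → J → K (letters move forward 1 place in the alphabet).
So the next two codes are 6250-J and 31250-K.

6250-J then 31250-K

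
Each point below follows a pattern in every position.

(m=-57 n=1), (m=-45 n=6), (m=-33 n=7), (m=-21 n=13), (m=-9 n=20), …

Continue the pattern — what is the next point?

(m=3 n=33)

M: -57, -45, -33, -21, -9 → 3 (+12 each step).
N goes 1, 6, 7, 13, 20 → 33 (each term is the sum of the two before it).
Putting it together: (m=3 n=33).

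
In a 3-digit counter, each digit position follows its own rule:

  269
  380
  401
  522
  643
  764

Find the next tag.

885

First digit goes 2, 3, 4, 5, 6, 7 → 8 (+1 each step, mod 10).
For the second digit, +2 each step, mod 10: 6, 8, 0, 2, 4, 6 → 8.
Third digit goes 9, 0, 1, 2, 3, 4 → 5 (+1 each step, mod 10).
Putting it together: 885.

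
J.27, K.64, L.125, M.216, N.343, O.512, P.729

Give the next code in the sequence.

Q.1000

Letter: J, K, L, M, N, O, P → Q (letters move forward 1 place in the alphabet).
Second component — perfect cubes: 3³, 4³, 5³, …: 27, 64, 125, 216, 343, 512, 729 → 1000.
Combining the parts gives Q.1000.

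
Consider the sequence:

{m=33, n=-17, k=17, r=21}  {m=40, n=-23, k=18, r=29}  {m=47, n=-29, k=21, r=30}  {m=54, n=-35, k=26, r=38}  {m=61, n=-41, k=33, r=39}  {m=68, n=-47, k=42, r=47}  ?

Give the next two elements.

{m=75, n=-53, k=53, r=48}, {m=82, n=-59, k=66, r=56}

M — +7 each step: 33, 40, 47, 54, 61, 68 → 75 → 82.
For the n, −6 each step: -17, -23, -29, -35, -41, -47 → -53 → -59.
K goes 17, 18, 21, 26, 33, 42 → 53 → 66 (differences are 1, 3, 5, … (increasing by 2 each time)).
R: alternating steps +8, +1, +8, +1, …; 21, 29, 30, 38, 39, 47 → 48 → 56.
So the next two elements are {m=75, n=-53, k=53, r=48} and {m=82, n=-59, k=66, r=56}.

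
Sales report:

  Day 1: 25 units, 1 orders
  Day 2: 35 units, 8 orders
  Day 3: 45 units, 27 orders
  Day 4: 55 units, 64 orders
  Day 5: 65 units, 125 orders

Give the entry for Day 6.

75 units, 216 orders

For the units, +10 each step: 25, 35, 45, 55, 65 → 75.
Orders: perfect cubes: 1³, 2³, 3³, …, so 1, 8, 27, 64, 125 → 216.
Combining the parts gives 75 units, 216 orders.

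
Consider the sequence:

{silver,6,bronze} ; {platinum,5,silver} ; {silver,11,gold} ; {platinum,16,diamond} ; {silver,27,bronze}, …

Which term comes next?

Metal: alternates silver ↔ platinum, so silver, platinum, silver, platinum, silver → platinum.
For the second entry, each term is the sum of the two before it: 6, 5, 11, 16, 27 → 43.
For the rank, repeats bronze → silver → gold → diamond: bronze, silver, gold, diamond, bronze → silver.
Putting it together: {platinum,43,silver}.

{platinum,43,silver}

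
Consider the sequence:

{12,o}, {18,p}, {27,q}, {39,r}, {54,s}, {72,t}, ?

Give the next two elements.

{93,u}, {117,v}

First entry: differences are 6, 9, 12, … (increasing by 3 each time); 12, 18, 27, 39, 54, 72 → 93 → 117.
Letter: letters move forward 1 place in the alphabet; o, p, q, r, s, t → u → v.
Putting the parts together: {93,u} and then {117,v}.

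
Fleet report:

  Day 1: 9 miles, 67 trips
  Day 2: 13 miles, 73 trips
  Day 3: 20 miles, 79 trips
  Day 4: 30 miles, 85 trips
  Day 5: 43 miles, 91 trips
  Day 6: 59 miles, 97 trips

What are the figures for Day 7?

78 miles, 103 trips

Miles — differences are 4, 7, 10, … (increasing by 3 each time): 9, 13, 20, 30, 43, 59 → 78.
Trips goes 67, 73, 79, 85, 91, 97 → 103 (+6 each step).
So the next row is 78 miles, 103 trips.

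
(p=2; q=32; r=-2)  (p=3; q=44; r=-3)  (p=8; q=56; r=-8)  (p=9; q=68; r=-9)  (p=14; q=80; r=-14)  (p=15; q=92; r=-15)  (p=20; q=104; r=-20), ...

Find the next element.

P goes 2, 3, 8, 9, 14, 15, 20 → 21 (alternating steps +1, +5, +1, +5, …).
For the q, +12 each step: 32, 44, 56, 68, 80, 92, 104 → 116.
For the r, always the negative of the p: -2, -3, -8, -9, -14, -15, -20 → -21.
So the next element is (p=21; q=116; r=-21).

(p=21; q=116; r=-21)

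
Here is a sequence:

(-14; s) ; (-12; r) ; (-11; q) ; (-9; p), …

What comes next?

(-8; o)

First coordinate: alternating steps +2, +1, +2, +1, …; -14, -12, -11, -9 → -8.
Letter: s, r, q, p → o (letters move back 1 place in the alphabet).
Combining the parts gives (-8; o).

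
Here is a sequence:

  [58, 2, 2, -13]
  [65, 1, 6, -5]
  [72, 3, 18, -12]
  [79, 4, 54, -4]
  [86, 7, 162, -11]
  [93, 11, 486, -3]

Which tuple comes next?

[100, 18, 1458, -10]

First value: +7 each step, so 58, 65, 72, 79, 86, 93 → 100.
Second value: each term is the sum of the two before it; 2, 1, 3, 4, 7, 11 → 18.
Third value goes 2, 6, 18, 54, 162, 486 → 1458 (×3 each step).
Fourth value: alternating steps +8, −7, +8, −7, …; -13, -5, -12, -4, -11, -3 → -10.
Putting it together: [100, 18, 1458, -10].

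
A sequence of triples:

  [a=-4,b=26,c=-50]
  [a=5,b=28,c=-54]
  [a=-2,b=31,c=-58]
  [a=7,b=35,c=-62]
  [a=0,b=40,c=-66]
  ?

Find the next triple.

[a=9,b=46,c=-70]

A: alternating steps +9, −7, +9, −7, …, so -4, 5, -2, 7, 0 → 9.
B goes 26, 28, 31, 35, 40 → 46 (differences are 2, 3, 4, … (increasing by 1 each time)).
C: −4 each step, so -50, -54, -58, -62, -66 → -70.
Putting it together: [a=9,b=46,c=-70].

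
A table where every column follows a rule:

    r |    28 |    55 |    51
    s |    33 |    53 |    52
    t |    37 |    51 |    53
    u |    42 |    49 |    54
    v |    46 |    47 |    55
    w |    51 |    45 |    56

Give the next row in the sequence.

x  55  43  57

Letter: r, s, t, u, v, w → x (letters move forward 1 place in the alphabet).
Second component: 28, 33, 37, 42, 46, 51 → 55 (alternating steps +5, +4, +5, +4, …).
For the third component, −2 each step: 55, 53, 51, 49, 47, 45 → 43.
Fourth component — +1 each step: 51, 52, 53, 54, 55, 56 → 57.
Putting it together: x  55  43  57.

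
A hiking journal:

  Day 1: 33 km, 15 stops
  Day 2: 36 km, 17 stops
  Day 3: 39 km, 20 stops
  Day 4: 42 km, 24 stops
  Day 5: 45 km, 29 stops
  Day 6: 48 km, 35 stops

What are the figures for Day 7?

51 km, 42 stops

Km: +3 each step, so 33, 36, 39, 42, 45, 48 → 51.
Stops — differences are 2, 3, 4, … (increasing by 1 each time): 15, 17, 20, 24, 29, 35 → 42.
Combining the parts gives 51 km, 42 stops.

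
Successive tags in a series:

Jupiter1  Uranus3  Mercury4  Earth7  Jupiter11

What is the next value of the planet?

For the planet, repeats Jupiter → Uranus → Mercury → Earth: Jupiter, Uranus, Mercury, Earth, Jupiter → Uranus.
For the second component, each term is the sum of the two before it: 1, 3, 4, 7, 11 → 18.

Uranus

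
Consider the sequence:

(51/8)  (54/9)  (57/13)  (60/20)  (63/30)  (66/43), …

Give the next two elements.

First slot: +3 each step, so 51, 54, 57, 60, 63, 66 → 69 → 72.
Second slot goes 8, 9, 13, 20, 30, 43 → 59 → 78 (differences are 1, 4, 7, … (increasing by 3 each time)).
Putting the parts together: (69/59) and then (72/78).

(69/59), (72/78)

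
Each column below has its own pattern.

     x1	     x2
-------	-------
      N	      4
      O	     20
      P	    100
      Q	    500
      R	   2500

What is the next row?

S  12500

Column x1: N, O, P, Q, R → S (letters move forward 1 place in the alphabet).
Column x2 goes 4, 20, 100, 500, 2500 → 12500 (×5 each step).
Combining the parts gives S  12500.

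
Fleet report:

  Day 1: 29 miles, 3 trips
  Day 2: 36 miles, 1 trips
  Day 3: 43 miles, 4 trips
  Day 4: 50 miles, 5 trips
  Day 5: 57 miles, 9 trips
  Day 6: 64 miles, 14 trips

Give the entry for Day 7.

Miles — +7 each step: 29, 36, 43, 50, 57, 64 → 71.
Trips: 3, 1, 4, 5, 9, 14 → 23 (each term is the sum of the two before it).
Combining the parts gives 71 miles, 23 trips.

71 miles, 23 trips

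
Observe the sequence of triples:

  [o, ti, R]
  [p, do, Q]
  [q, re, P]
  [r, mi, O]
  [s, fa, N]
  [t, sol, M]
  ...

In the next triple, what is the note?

Note goes ti, do, re, mi, fa, sol → la (runs through the solfège scale do→ti).

la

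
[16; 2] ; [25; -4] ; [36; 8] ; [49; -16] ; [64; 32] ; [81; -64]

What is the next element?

[100; 128]

For the first value, perfect squares: 4², 5², 6², …: 16, 25, 36, 49, 64, 81 → 100.
Second value — ×(-2) each step: 2, -4, 8, -16, 32, -64 → 128.
Combining the parts gives [100; 128].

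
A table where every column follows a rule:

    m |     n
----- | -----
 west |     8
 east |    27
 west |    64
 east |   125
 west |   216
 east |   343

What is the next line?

west  512

Column m: west, east, west, east, west, east → west (alternates west ↔ east).
Column n: 8, 27, 64, 125, 216, 343 → 512 (perfect cubes: 2³, 3³, 4³, …).
So the next line is west  512.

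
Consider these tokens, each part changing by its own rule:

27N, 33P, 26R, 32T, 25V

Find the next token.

31X

First component — alternating steps +6, −7, +6, −7, …: 27, 33, 26, 32, 25 → 31.
Letter — letters move forward 2 places in the alphabet: N, P, R, T, V → X.
So the next token is 31X.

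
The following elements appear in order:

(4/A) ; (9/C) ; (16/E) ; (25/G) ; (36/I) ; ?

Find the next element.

(49/K)

First part: perfect squares: 2², 3², 4², …; 4, 9, 16, 25, 36 → 49.
Letter: letters move forward 2 places in the alphabet, so A, C, E, G, I → K.
So the next element is (49/K).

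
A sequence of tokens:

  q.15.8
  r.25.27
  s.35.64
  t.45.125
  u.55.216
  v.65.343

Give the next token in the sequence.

For the letter, letters move forward 1 place in the alphabet: q, r, s, t, u, v → w.
For the second component, +10 each step: 15, 25, 35, 45, 55, 65 → 75.
Third component — perfect cubes: 2³, 3³, 4³, …: 8, 27, 64, 125, 216, 343 → 512.
Putting it together: w.75.512.

w.75.512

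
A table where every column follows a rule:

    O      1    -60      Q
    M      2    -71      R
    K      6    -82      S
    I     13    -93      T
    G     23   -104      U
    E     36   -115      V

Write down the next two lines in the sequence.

C  52  -126  W; A  71  -137  X

First letter: O, M, K, I, G, E → C → A (letters move back 2 places in the alphabet).
Second component — differences are 1, 4, 7, … (increasing by 3 each time): 1, 2, 6, 13, 23, 36 → 52 → 71.
Third component — −11 each step: -60, -71, -82, -93, -104, -115 → -126 → -137.
Second letter: letters move forward 1 place in the alphabet, so Q, R, S, T, U, V → W → X.
So the next two lines are C  52  -126  W and A  71  -137  X.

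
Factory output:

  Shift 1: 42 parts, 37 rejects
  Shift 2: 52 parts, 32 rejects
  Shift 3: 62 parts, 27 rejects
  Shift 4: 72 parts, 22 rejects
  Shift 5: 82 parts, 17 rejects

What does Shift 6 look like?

92 parts, 12 rejects

For the parts, +10 each step: 42, 52, 62, 72, 82 → 92.
Rejects — −5 each step: 37, 32, 27, 22, 17 → 12.
Combining the parts gives 92 parts, 12 rejects.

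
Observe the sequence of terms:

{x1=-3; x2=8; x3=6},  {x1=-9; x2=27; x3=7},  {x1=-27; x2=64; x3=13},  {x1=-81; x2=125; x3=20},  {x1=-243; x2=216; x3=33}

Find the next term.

{x1=-729; x2=343; x3=53}

X1 goes -3, -9, -27, -81, -243 → -729 (×3 each step).
X2 — perfect cubes: 2³, 3³, 4³, …: 8, 27, 64, 125, 216 → 343.
X3: each term is the sum of the two before it, so 6, 7, 13, 20, 33 → 53.
So the next term is {x1=-729; x2=343; x3=53}.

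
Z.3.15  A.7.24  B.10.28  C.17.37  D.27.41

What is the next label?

E.44.50

For the letter, letters move forward 1 place in the alphabet, wrapping Z→A: Z, A, B, C, D → E.
Second component: each term is the sum of the two before it, so 3, 7, 10, 17, 27 → 44.
Third component: alternating steps +9, +4, +9, +4, …; 15, 24, 28, 37, 41 → 50.
Putting it together: E.44.50.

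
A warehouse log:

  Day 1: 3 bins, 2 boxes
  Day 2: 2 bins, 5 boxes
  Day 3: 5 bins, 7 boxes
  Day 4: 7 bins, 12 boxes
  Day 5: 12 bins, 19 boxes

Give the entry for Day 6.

For the bins, each term is the sum of the two before it: 3, 2, 5, 7, 12 → 19.
Boxes goes 2, 5, 7, 12, 19 → 31 (each term is the sum of the two before it).
Putting it together: 19 bins, 31 boxes.

19 bins, 31 boxes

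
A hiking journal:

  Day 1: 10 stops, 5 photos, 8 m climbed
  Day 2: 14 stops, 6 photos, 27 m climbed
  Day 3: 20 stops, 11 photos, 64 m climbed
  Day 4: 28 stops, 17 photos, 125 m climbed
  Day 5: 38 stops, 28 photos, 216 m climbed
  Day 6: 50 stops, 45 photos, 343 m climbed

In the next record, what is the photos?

Photos goes 5, 6, 11, 17, 28, 45 → 73 (each term is the sum of the two before it).

73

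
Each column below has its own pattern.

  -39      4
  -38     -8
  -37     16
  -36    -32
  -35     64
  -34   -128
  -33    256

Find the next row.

First component — +1 each step: -39, -38, -37, -36, -35, -34, -33 → -32.
Second component — ×(-2) each step: 4, -8, 16, -32, 64, -128, 256 → -512.
So the next row is -32  -512.

-32  -512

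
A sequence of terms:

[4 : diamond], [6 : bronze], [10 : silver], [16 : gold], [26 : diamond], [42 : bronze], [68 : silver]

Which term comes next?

First part goes 4, 6, 10, 16, 26, 42, 68 → 110 (each term is the sum of the two before it).
Rank: repeats diamond → bronze → silver → gold, so diamond, bronze, silver, gold, diamond, bronze, silver → gold.
Putting it together: [110 : gold].

[110 : gold]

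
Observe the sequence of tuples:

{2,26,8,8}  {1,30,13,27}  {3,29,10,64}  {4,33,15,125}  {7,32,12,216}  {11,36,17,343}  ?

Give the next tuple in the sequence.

{18,35,14,512}

For the first component, each term is the sum of the two before it: 2, 1, 3, 4, 7, 11 → 18.
Second component goes 26, 30, 29, 33, 32, 36 → 35 (alternating steps +4, −1, +4, −1, …).
Third component goes 8, 13, 10, 15, 12, 17 → 14 (alternating steps +5, −3, +5, −3, …).
Fourth component — perfect cubes: 2³, 3³, 4³, …: 8, 27, 64, 125, 216, 343 → 512.
So the next tuple is {18,35,14,512}.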